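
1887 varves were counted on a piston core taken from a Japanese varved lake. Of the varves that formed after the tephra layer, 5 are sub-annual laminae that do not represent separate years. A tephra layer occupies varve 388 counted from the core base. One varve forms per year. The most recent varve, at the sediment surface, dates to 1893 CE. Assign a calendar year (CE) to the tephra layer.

1887 − 388 = 1499 varves lie beyond the tephra layer toward the sediment surface.
Removing the 5 false varves leaves 1499 − 5 = 1494 true varves beyond the tephra layer.
The varve at the sediment surface is 1893 CE, so the tephra layer dates to 1893 − 1494 = 399 CE.

399 CE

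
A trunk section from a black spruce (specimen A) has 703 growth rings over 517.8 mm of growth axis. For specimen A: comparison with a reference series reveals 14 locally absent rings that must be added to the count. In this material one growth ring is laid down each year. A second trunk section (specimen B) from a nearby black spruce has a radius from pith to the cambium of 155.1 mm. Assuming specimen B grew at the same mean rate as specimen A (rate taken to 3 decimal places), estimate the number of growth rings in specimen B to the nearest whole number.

Specimen A: adjusted count: 703 + 14 = 717 growth rings.
A: 517.8 mm over 717 years gives 517.8 / 717 ≈ 0.722 mm per year.
B spans 155.1 / 0.722 = 214.82 years ≈ 215 growth rings.

215 growth rings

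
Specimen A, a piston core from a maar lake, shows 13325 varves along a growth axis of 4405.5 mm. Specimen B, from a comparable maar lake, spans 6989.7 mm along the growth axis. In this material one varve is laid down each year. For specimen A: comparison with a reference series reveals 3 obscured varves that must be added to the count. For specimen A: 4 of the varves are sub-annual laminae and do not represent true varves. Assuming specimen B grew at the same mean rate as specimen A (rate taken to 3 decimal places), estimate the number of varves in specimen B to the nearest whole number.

21117 varves

Specimen A: after corrections the count is 13325 − 4 + 3 = 13324 varves.
A: 4405.5 mm over 13324 years gives 4405.5 / 13324 ≈ 0.331 mm/year.
For B, 6989.7 / 0.331 = 21116.92 years ≈ 21117 varves.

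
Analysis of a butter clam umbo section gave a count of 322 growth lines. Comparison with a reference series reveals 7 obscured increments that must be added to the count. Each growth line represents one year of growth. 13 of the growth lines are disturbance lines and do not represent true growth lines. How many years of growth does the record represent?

316 years

Correcting the raw count gives 322 − 13 + 7 = 316 true growth lines.
With a one-to-one growth line periodicity this is 316 years.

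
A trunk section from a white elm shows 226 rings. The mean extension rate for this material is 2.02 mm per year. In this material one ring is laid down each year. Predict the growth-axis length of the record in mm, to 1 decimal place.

456.5 mm

226 years of growth are recorded.
Length ≈ 2.02 × 226 = 456.5 mm.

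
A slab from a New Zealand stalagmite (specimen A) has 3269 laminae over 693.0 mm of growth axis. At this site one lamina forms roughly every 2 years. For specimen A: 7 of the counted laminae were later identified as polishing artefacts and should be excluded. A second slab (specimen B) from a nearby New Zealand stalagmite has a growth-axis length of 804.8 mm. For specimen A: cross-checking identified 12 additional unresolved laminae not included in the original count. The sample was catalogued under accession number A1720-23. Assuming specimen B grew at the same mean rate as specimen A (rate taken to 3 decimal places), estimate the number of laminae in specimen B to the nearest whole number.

Specimen A: adjusted count: 3269 − 7 + 12 = 3274 laminae.
Specimen A: at 2 years per lamina, 3274 × 2 = 6548 years.
A: Mean rate = 693.0 mm / 6548 years ≈ 0.106 mm per year.
B spans 804.8 / 0.106 = 7592.45 years; at 2 years per lamina that is 7592.45 / 2 ≈ 3796 laminae.

3796 laminae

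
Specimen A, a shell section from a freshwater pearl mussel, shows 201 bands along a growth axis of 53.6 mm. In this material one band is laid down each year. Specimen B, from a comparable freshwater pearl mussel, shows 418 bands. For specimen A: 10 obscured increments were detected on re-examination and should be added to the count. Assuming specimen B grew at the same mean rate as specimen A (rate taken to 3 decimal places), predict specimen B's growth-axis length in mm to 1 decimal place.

Specimen A: correcting the raw count gives 201 + 10 = 211 true bands.
A: Mean rate = 53.6 mm / 211 years ≈ 0.254 mm/year.
Length of B = 0.254 × 418 = 106.2 mm.

106.2 mm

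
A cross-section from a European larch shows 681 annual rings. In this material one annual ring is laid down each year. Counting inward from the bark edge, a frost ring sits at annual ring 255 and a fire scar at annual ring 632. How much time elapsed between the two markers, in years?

377 years

Separation: 632 − 255 = 377 annual rings.
At one annual ring per year, 377 years elapsed between them.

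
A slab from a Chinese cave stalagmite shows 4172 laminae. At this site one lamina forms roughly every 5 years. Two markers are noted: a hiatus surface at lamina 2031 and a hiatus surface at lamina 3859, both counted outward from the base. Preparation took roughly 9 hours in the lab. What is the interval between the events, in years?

9140 yr

3859 − 2031 = 1828 laminae lie between the two events.
1828 laminae at 5 years each span 1828 × 5 = 9140 years.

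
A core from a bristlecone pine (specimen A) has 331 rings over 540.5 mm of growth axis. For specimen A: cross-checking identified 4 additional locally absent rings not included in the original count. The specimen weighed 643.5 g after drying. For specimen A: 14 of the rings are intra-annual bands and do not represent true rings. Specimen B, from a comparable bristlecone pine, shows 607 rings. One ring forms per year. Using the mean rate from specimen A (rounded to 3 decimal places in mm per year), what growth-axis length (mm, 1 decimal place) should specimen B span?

1022.2 mm

Specimen A: after corrections the count is 331 − 14 + 4 = 321 rings.
A: 540.5 mm over 321 years gives 540.5 / 321 ≈ 1.684 mm/yr.
B's length ≈ 1.684 × 607 = 1022.2 mm.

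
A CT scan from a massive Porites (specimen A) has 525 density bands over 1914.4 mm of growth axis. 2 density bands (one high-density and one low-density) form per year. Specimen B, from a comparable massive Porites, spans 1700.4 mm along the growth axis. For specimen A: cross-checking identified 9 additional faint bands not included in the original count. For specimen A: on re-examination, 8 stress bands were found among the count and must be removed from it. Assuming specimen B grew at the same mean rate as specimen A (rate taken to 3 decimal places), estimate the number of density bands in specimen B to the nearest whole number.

467 density bands

Specimen A: correcting the raw count gives 525 − 8 + 9 = 526 true density bands.
Specimen A: 526 density bands at 2 per year is 526 / 2 = 263 years.
A: Extension rate ≈ 1914.4 / 263 = 7.279 mm/year.
For B, 1700.4 / 7.279 = 233.60 years; at 2 density bands per year that is 233.60 × 2 ≈ 467 density bands.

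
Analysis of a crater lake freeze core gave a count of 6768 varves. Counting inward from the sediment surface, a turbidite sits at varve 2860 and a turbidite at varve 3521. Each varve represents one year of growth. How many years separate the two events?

3521 − 2860 = 661 varves lie between the two events.
One varve per year makes the interval 661 years.

661 yr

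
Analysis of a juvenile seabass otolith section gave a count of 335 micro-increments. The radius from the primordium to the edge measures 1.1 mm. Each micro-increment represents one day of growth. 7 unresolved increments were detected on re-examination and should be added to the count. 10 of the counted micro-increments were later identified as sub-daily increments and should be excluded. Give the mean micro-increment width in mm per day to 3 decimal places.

0.003 mm per day

After corrections the count is 335 − 10 + 7 = 332 micro-increments.
Extension rate ≈ 1.1 / 332 = 0.003 mm per day.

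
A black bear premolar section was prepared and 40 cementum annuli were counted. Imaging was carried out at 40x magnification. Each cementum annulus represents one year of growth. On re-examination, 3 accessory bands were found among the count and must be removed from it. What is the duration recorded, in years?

Adjusted count: 40 − 3 = 37 cementum annuli.
At one cementum annulus per year, that is 37 years.

37 years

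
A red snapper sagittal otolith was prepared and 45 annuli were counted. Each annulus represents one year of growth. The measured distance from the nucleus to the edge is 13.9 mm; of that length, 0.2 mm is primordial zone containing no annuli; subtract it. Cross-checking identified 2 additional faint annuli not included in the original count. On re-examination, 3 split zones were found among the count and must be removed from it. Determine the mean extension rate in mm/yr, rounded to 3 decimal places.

Correcting the raw count gives 45 − 3 + 2 = 44 true annuli.
Removing the 0.2 mm offcut leaves 13.9 − 0.2 = 13.7 mm.
13.7 mm over 44 years gives 13.7 / 44 ≈ 0.311 mm/yr.

0.311 mm/yr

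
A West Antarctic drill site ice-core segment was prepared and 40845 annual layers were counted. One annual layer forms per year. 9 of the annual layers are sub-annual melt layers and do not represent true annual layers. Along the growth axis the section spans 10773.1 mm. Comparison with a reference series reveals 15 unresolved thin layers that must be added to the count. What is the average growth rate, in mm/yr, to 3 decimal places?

0.264 mm/yr

Correcting the raw count gives 40845 − 9 + 15 = 40851 true annual layers.
10773.1 mm over 40851 years gives 10773.1 / 40851 ≈ 0.264 mm/yr.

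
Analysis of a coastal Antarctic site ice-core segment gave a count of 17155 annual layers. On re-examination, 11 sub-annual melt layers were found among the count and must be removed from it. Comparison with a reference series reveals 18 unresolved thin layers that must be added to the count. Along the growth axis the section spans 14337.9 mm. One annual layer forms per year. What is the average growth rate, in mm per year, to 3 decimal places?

0.835 mm per year

True annual layer count = 17155 − 11 + 18 = 17162.
Mean rate = 14337.9 mm / 17162 years ≈ 0.835 mm per year.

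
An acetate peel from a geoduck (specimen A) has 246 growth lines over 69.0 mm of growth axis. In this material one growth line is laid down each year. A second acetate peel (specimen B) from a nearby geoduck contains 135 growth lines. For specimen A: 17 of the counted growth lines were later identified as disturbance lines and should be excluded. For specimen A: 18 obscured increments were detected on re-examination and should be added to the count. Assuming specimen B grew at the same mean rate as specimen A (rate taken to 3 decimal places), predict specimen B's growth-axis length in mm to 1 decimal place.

37.7 mm

Specimen A: true growth line count = 246 − 17 + 18 = 247.
A: 69.0 mm over 247 years gives 69.0 / 247 ≈ 0.279 mm/yr.
For B, 0.279 mm/year × 135 years = 37.7 mm.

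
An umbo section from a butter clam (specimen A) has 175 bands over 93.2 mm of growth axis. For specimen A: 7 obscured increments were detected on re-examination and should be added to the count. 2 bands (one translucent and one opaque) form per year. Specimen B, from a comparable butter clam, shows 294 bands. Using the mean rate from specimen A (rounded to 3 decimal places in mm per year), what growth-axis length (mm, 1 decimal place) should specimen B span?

150.5 mm

Specimen A: adjusted count: 175 + 7 = 182 bands.
Specimen A: dividing by 2 bands per year: 182 / 2 = 91 years.
A: Extension rate ≈ 93.2 / 91 = 1.024 mm/year.
Specimen B: dividing by 2 bands per year: 294 / 2 = 147 years. Length of B = 1.024 × 147 = 150.5 mm.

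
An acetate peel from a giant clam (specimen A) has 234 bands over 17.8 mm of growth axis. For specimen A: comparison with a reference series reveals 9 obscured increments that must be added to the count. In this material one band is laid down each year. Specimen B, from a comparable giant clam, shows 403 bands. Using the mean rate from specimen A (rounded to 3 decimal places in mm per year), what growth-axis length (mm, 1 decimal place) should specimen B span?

Specimen A: adjusted count: 234 + 9 = 243 bands.
A: Extension rate ≈ 17.8 / 243 = 0.073 mm/yr.
B's length ≈ 0.073 × 403 = 29.4 mm.

29.4 mm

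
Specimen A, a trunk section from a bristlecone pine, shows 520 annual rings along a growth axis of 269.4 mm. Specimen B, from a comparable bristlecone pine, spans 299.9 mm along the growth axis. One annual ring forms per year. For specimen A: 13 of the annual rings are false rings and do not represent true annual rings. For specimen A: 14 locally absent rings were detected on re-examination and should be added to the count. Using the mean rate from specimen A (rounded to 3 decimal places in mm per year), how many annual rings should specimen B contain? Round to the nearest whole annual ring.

580 annual rings

Specimen A: true annual ring count = 520 − 13 + 14 = 521.
A: Extension rate ≈ 269.4 / 521 = 0.517 mm per year.
For B, 299.9 / 0.517 = 580.08 years ≈ 580 annual rings.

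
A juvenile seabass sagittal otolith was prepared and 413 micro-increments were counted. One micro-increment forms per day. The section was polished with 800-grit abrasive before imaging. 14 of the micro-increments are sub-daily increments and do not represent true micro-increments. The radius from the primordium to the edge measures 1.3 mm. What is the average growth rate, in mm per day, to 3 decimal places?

0.003 mm per day

Adjusted count: 413 − 14 = 399 micro-increments.
Mean rate = 1.3 mm / 399 days ≈ 0.003 mm per day.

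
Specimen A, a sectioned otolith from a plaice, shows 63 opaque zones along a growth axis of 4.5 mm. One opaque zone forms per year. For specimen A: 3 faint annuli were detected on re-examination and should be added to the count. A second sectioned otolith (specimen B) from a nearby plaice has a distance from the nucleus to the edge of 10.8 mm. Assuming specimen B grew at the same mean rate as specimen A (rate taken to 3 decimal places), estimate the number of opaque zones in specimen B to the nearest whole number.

159 opaque zones

Specimen A: after corrections the count is 63 + 3 = 66 opaque zones.
A: 4.5 mm over 66 years gives 4.5 / 66 ≈ 0.068 mm/year.
Specimen B: 10.8 mm / 0.068 mm per year = 158.82 years ≈ 159 opaque zones.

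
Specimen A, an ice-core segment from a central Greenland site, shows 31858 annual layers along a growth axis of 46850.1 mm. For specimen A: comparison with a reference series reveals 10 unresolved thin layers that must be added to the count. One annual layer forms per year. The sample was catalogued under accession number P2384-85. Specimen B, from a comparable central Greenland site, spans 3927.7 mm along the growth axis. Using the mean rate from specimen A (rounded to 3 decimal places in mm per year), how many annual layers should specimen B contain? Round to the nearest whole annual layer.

Specimen A: true annual layer count = 31858 + 10 = 31868.
A: 46850.1 mm over 31868 years gives 46850.1 / 31868 ≈ 1.470 mm/yr.
For B, 3927.7 / 1.470 = 2671.90 years ≈ 2672 annual layers.

2672 annual layers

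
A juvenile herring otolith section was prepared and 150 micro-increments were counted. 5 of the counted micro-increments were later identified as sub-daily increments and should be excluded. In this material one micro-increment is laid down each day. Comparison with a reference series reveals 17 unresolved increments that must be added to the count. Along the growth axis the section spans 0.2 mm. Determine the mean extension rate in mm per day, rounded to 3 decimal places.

True micro-increment count = 150 − 5 + 17 = 162.
0.2 mm over 162 days gives 0.2 / 162 ≈ 0.001 mm per day.

0.001 mm per day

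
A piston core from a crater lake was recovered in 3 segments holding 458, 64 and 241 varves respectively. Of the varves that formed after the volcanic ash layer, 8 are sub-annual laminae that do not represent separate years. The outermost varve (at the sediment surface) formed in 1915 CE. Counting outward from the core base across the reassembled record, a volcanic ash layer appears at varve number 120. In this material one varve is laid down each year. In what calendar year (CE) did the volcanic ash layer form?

Total varves = 458 + 64 + 241 = 763.
763 − 120 = 643 varves lie beyond the volcanic ash layer toward the sediment surface.
Excluding 8 false varves: 643 − 8 = 635.
The varve at the sediment surface is 1915 CE, so the volcanic ash layer dates to 1915 − 635 = 1280 CE.

1280 CE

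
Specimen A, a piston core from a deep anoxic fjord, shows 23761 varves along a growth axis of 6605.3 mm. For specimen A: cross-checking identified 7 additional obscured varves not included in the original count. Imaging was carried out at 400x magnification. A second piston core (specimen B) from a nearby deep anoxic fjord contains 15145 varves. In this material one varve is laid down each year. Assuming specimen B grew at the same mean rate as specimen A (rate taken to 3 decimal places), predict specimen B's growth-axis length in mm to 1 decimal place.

4210.3 mm

Specimen A: after corrections the count is 23761 + 7 = 23768 varves.
A: Mean rate = 6605.3 mm / 23768 years ≈ 0.278 mm/yr.
B's length ≈ 0.278 × 15145 = 4210.3 mm.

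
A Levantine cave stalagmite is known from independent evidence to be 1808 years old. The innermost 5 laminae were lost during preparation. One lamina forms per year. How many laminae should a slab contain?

Expected laminae over 1808 years: 1808.
Subtracting the 5 laminae not captured gives 1808 − 5 = 1803 laminae in the record.

1803 laminae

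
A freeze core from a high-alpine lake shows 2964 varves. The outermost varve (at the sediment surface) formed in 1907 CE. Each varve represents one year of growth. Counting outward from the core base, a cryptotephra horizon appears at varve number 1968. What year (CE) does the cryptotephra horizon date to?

911 CE

Between varve 1968 and the sediment surface there are 2964 − 1968 = 996 varves.
1907 − 996 = 911 CE.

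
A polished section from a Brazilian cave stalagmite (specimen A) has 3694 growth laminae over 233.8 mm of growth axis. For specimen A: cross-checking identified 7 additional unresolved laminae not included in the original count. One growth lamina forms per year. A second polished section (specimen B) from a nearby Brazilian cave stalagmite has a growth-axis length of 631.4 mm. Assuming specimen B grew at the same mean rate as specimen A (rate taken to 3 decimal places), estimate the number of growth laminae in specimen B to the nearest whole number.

10022 growth laminae

Specimen A: after corrections the count is 3694 + 7 = 3701 growth laminae.
A: 233.8 mm over 3701 years gives 233.8 / 3701 ≈ 0.063 mm per year.
Specimen B: 631.4 mm / 0.063 mm per year = 10022.22 years ≈ 10022 growth laminae.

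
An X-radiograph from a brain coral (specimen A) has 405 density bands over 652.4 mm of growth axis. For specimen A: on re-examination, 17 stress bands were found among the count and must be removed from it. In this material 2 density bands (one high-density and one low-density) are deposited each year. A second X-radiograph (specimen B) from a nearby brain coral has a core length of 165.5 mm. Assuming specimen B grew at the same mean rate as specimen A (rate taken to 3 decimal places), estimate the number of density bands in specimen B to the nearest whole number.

98 density bands

Specimen A: correcting the raw count gives 405 − 17 = 388 true density bands.
Specimen A: dividing by 2 density bands per year: 388 / 2 = 194 years.
A: Mean rate = 652.4 mm / 194 years ≈ 3.363 mm/year.
For B, 165.5 / 3.363 = 49.21 years; at 2 density bands per year that is 49.21 × 2 ≈ 98 density bands.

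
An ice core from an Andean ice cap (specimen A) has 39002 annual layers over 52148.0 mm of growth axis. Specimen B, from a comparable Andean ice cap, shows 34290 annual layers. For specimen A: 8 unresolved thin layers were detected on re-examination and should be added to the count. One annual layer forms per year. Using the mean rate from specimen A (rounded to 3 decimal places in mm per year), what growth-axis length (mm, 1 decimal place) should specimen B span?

45845.7 mm

Specimen A: correcting the raw count gives 39002 + 8 = 39010 true annual layers.
A: 52148.0 mm over 39010 years gives 52148.0 / 39010 ≈ 1.337 mm/year.
For B, 1.337 mm/year × 34290 years = 45845.7 mm.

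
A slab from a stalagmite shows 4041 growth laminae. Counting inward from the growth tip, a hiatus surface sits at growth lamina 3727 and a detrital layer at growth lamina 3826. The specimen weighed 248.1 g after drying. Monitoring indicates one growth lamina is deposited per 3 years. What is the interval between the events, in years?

3826 − 3727 = 99 growth laminae lie between the two events.
99 growth laminae at 3 years each span 99 × 3 = 297 years.

297 years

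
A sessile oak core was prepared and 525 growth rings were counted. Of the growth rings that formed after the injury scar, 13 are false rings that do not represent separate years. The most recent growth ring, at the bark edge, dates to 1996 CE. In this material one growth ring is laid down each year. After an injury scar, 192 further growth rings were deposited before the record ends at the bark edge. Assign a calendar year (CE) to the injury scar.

1817 CE

There are 192 growth rings younger than the injury scar.
Removing the 13 false growth rings leaves 192 − 13 = 179 true growth rings beyond the injury scar.
The growth ring at the bark edge is 1996 CE, so the injury scar dates to 1996 − 179 = 1817 CE.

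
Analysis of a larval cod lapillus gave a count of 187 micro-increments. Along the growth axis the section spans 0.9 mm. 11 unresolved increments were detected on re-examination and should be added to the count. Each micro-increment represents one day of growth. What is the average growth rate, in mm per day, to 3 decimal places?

0.005 mm per day

True micro-increment count = 187 + 11 = 198.
Extension rate ≈ 0.9 / 198 = 0.005 mm per day.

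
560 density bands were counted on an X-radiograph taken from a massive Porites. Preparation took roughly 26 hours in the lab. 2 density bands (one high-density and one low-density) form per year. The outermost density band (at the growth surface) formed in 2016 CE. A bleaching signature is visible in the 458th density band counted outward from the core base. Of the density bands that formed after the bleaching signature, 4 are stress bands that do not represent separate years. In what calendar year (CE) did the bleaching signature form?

1967 CE

The bleaching signature sits at density band 458 from the core base, so 560 − 458 = 102 density bands formed after it.
Removing the 4 false density bands leaves 102 − 4 = 98 true density bands beyond the bleaching signature.
With 2 density bands per year, 98 / 2 = 49 years.
Counting back 49 years from 2016 CE places the bleaching signature in 2016 − 49 = 1967 CE.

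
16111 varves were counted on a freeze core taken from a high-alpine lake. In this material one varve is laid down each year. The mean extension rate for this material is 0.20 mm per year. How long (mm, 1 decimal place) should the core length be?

3222.2 mm

The record spans 16111 years at 0.20 mm per year.
16111 years at 0.20 mm/year gives 0.20 × 16111 = 3222.2 mm.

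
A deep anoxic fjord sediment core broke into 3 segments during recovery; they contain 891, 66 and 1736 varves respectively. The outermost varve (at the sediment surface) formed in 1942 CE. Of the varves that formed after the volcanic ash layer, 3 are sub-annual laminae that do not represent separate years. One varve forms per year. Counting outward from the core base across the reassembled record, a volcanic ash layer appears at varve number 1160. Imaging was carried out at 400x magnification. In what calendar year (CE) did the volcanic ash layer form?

412 CE

Total varves = 891 + 66 + 1736 = 2693.
Between varve 1160 and the sediment surface there are 2693 − 1160 = 1533 varves.
1533 − 3 false = 1530 true varves after the volcanic ash layer.
Counting back 1530 years from 1942 CE places the volcanic ash layer in 1942 − 1530 = 412 CE.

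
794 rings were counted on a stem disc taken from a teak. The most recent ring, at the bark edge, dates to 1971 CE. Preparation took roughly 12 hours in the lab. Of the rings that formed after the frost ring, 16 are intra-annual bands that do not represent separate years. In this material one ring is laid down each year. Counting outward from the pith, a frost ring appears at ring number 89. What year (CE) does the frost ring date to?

794 − 89 = 705 rings lie beyond the frost ring toward the bark edge.
Excluding 16 false rings: 705 − 16 = 689.
1971 − 689 = 1282 CE.

1282 CE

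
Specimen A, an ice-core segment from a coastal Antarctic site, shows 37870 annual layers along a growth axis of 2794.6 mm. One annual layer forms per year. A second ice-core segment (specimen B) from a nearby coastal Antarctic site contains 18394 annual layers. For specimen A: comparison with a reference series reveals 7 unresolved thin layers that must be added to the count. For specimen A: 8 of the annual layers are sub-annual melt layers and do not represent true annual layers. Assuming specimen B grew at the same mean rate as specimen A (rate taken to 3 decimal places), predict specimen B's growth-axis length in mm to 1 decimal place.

1361.2 mm

Specimen A: correcting the raw count gives 37870 − 8 + 7 = 37869 true annual layers.
A: Extension rate ≈ 2794.6 / 37869 = 0.074 mm/yr.
B's length ≈ 0.074 × 18394 = 1361.2 mm.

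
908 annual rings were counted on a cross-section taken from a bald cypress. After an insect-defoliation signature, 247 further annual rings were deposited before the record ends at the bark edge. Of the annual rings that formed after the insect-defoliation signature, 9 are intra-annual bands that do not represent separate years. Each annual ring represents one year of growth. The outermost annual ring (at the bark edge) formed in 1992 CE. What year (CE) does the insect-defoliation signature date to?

1754 CE

247 annual rings post-date the insect-defoliation signature.
Excluding 9 false annual rings: 247 − 9 = 238.
1992 − 238 = 1754 CE.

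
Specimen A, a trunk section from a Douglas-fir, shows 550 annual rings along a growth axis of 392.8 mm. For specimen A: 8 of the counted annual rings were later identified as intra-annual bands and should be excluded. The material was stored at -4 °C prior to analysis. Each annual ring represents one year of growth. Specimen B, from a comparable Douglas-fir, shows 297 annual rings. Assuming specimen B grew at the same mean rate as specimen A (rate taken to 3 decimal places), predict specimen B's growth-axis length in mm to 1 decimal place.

Specimen A: adjusted count: 550 − 8 = 542 annual rings.
A: Mean rate = 392.8 mm / 542 years ≈ 0.725 mm/year.
Length of B = 0.725 × 297 = 215.3 mm.

215.3 mm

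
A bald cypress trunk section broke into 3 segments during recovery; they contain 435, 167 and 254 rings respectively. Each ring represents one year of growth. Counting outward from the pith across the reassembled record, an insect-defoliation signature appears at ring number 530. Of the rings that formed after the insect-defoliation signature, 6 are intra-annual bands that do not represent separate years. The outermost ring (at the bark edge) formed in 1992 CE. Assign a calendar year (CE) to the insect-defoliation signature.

1672 CE

Total rings = 435 + 167 + 254 = 856.
856 − 530 = 326 rings lie beyond the insect-defoliation signature toward the bark edge.
Excluding 6 false rings: 326 − 6 = 320.
The ring at the bark edge is 1992 CE, so the insect-defoliation signature dates to 1992 − 320 = 1672 CE.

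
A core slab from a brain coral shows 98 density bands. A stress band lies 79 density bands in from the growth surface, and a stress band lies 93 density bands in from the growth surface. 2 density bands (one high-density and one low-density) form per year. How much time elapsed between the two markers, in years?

7 yr

The two markers are separated by 93 − 79 = 14 density bands.
Dividing by 2 density bands per year: 14 / 2 = 7 years.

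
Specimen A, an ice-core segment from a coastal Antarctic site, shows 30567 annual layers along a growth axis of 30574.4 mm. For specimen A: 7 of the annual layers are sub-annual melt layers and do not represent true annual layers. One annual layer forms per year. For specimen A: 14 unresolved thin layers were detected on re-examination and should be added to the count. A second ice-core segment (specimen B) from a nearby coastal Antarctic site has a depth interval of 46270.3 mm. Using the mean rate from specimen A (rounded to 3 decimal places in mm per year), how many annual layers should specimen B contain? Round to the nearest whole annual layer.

46270 annual layers

Specimen A: true annual layer count = 30567 − 7 + 14 = 30574.
A: 30574.4 mm over 30574 years gives 30574.4 / 30574 ≈ 1.000 mm/year.
B spans 46270.3 / 1.000 = 46270.30 years ≈ 46270 annual layers.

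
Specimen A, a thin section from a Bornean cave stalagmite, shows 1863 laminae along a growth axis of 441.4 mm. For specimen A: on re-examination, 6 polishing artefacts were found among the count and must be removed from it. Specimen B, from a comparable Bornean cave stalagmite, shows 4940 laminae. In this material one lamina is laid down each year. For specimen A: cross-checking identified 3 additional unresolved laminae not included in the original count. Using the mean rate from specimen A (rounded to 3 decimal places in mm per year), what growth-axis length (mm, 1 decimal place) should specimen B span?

Specimen A: correcting the raw count gives 1863 − 6 + 3 = 1860 true laminae.
A: Extension rate ≈ 441.4 / 1860 = 0.237 mm/year.
For B, 0.237 mm/year × 4940 years = 1170.8 mm.

1170.8 mm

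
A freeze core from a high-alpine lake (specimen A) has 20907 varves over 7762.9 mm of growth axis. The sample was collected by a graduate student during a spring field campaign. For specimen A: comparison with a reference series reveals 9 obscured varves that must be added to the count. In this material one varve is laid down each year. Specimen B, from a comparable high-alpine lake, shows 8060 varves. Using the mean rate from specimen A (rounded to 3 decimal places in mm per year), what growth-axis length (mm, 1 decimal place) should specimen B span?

2990.3 mm

Specimen A: adjusted count: 20907 + 9 = 20916 varves.
A: Mean rate = 7762.9 mm / 20916 years ≈ 0.371 mm/year.
For B, 0.371 mm/year × 8060 years = 2990.3 mm.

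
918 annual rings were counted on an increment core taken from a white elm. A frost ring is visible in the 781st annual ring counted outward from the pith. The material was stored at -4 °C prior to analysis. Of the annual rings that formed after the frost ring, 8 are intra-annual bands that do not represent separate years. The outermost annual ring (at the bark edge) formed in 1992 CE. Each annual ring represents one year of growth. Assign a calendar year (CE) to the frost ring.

918 − 781 = 137 annual rings lie beyond the frost ring toward the bark edge.
Removing the 8 false annual rings leaves 137 − 8 = 129 true annual rings beyond the frost ring.
Counting back 129 years from 1992 CE places the frost ring in 1992 − 129 = 1863 CE.

1863 CE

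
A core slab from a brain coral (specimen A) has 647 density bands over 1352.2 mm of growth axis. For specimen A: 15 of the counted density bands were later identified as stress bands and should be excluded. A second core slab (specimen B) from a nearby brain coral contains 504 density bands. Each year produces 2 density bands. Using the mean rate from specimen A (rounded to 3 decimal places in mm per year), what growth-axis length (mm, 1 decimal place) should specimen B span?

Specimen A: adjusted count: 647 − 15 = 632 density bands.
Specimen A: with 2 density bands per year, 632 / 2 = 316 years.
A: Extension rate ≈ 1352.2 / 316 = 4.279 mm/year.
Specimen B: with 2 density bands per year, 504 / 2 = 252 years. For B, 4.279 mm/year × 252 years = 1078.3 mm.

1078.3 mm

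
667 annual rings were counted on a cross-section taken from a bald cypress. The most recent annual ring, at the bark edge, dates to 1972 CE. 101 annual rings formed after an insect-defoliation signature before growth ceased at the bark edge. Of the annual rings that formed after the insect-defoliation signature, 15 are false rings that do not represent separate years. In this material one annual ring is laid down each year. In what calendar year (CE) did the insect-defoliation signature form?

1886 CE

101 annual rings formed after the insect-defoliation signature.
Excluding 15 false annual rings: 101 − 15 = 86.
1972 − 86 = 1886 CE.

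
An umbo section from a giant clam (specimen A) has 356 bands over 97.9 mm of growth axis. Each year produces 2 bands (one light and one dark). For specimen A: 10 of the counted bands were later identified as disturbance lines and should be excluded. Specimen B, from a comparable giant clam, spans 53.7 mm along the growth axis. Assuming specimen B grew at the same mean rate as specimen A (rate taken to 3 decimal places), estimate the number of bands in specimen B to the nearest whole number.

Specimen A: after corrections the count is 356 − 10 = 346 bands.
Specimen A: with 2 bands per year, 346 / 2 = 173 years.
A: 97.9 mm over 173 years gives 97.9 / 173 ≈ 0.566 mm/yr.
For B, 53.7 / 0.566 = 94.88 years; at 2 bands per year that is 94.88 × 2 ≈ 190 bands.

190 bands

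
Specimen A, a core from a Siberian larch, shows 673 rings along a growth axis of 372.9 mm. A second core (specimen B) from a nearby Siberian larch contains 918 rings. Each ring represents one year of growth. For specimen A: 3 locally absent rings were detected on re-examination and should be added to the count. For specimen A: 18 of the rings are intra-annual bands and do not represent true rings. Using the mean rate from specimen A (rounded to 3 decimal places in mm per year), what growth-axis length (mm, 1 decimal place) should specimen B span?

520.5 mm

Specimen A: true ring count = 673 − 18 + 3 = 658.
A: Mean rate = 372.9 mm / 658 years ≈ 0.567 mm/year.
For B, 0.567 mm/year × 918 years = 520.5 mm.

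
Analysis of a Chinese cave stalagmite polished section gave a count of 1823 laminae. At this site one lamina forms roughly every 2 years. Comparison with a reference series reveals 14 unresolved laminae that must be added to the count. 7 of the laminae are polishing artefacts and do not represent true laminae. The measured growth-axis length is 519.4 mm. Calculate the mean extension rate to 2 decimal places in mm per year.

Correcting the raw count gives 1823 − 7 + 14 = 1830 true laminae.
At 2 years per lamina, 1830 × 2 = 3660 years.
Mean rate = 519.4 mm / 3660 years ≈ 0.14 mm per year.

0.14 mm per year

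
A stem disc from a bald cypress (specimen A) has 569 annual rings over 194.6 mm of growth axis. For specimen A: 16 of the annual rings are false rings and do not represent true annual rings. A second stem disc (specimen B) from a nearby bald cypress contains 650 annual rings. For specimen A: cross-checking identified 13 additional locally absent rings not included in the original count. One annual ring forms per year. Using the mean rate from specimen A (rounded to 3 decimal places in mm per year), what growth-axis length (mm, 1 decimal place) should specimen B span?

223.6 mm

Specimen A: after corrections the count is 569 − 16 + 13 = 566 annual rings.
A: 194.6 mm over 566 years gives 194.6 / 566 ≈ 0.344 mm per year.
B's length ≈ 0.344 × 650 = 223.6 mm.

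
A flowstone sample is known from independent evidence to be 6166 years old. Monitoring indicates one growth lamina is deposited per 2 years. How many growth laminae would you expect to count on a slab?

3083 growth laminae

Expected growth laminae: 6166 / 2 = 3083.
So 3083 growth laminae should be present.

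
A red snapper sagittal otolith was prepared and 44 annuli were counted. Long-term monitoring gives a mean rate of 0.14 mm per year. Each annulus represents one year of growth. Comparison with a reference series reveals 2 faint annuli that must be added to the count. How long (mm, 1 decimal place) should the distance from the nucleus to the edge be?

6.4 mm

After corrections the count is 44 + 2 = 46 annuli.
Predicted length = 0.14 mm/year × 46 years = 6.4 mm.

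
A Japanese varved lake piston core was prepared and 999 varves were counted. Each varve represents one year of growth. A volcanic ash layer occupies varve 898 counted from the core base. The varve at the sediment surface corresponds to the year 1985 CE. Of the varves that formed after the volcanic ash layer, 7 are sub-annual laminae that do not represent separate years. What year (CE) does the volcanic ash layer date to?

1891 CE

The volcanic ash layer sits at varve 898 from the core base, so 999 − 898 = 101 varves formed after it.
101 − 7 false = 94 true varves after the volcanic ash layer.
The varve at the sediment surface is 1985 CE, so the volcanic ash layer dates to 1985 − 94 = 1891 CE.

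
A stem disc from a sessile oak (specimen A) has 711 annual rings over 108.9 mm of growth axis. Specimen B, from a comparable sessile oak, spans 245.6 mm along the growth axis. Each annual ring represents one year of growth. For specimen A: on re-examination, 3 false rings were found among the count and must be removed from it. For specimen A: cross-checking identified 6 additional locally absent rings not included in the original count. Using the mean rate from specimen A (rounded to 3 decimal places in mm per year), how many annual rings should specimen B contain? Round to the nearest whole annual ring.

1605 annual rings

Specimen A: after corrections the count is 711 − 3 + 6 = 714 annual rings.
A: Extension rate ≈ 108.9 / 714 = 0.153 mm per year.
Specimen B: 245.6 mm / 0.153 mm per year = 1605.23 years ≈ 1605 annual rings.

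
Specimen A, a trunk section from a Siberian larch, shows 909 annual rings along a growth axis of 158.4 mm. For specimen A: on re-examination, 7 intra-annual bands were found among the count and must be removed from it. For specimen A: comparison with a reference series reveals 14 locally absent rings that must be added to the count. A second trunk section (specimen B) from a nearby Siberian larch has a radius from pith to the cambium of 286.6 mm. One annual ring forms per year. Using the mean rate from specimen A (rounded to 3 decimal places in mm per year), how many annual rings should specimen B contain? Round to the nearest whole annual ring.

1657 annual rings

Specimen A: true annual ring count = 909 − 7 + 14 = 916.
A: 158.4 mm over 916 years gives 158.4 / 916 ≈ 0.173 mm/yr.
For B, 286.6 / 0.173 = 1656.65 years ≈ 1657 annual rings.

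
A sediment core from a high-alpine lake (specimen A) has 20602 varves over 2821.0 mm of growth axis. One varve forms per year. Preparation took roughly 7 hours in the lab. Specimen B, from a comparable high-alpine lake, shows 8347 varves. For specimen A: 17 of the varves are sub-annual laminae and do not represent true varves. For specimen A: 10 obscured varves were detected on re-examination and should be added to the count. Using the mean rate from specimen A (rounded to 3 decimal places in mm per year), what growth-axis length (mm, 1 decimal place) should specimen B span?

Specimen A: after corrections the count is 20602 − 17 + 10 = 20595 varves.
A: 2821.0 mm over 20595 years gives 2821.0 / 20595 ≈ 0.137 mm/year.
B's length ≈ 0.137 × 8347 = 1143.5 mm.

1143.5 mm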